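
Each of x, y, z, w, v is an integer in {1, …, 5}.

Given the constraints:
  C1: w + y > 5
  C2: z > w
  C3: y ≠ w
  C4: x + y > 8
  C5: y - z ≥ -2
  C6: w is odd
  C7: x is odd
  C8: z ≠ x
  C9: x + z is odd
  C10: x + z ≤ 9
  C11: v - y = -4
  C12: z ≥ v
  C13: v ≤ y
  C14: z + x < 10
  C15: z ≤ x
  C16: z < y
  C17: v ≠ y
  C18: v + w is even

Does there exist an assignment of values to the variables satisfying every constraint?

Satisfiable

Try x = 5, y = 5, z = 4, w = 3, v = 1.
Check constraint 1: w + y = 8; constraint 4: x + y = 10. The remaining constraints are straightforward to verify.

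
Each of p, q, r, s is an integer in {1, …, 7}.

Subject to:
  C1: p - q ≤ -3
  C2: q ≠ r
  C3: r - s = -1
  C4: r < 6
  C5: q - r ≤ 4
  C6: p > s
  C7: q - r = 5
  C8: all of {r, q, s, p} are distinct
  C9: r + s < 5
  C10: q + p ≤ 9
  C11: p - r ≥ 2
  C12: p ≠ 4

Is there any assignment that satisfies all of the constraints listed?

Constraints 1, 5, and 11 give p − r ≥ 2, r − q ≥ -4, q − p ≥ 3.
Adding all 3 inequalities: the left sides telescope to 0, and the right sides sum to 2 + (-4) + 3 = 1. So 0 ≥ 1, which is false.

Unsatisfiable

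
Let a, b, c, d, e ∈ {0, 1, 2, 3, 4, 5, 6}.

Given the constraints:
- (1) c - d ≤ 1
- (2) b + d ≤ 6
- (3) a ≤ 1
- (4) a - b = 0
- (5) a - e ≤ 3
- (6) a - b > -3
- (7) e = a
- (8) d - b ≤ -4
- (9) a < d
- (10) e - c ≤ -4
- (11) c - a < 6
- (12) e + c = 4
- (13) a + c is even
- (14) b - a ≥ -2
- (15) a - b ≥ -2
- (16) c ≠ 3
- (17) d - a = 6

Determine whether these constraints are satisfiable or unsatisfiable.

Constraints 1, 5, 8, 10, and 15 give e − a ≥ -3, a − b ≥ -2, b − d ≥ 4, d − c ≥ -1, c − e ≥ 4.
Adding all 5 inequalities: the left sides telescope to 0, and the right sides sum to (-3) + (-2) + 4 + (-1) + 4 = 2. So 0 ≥ 2, which is false.

Unsatisfiable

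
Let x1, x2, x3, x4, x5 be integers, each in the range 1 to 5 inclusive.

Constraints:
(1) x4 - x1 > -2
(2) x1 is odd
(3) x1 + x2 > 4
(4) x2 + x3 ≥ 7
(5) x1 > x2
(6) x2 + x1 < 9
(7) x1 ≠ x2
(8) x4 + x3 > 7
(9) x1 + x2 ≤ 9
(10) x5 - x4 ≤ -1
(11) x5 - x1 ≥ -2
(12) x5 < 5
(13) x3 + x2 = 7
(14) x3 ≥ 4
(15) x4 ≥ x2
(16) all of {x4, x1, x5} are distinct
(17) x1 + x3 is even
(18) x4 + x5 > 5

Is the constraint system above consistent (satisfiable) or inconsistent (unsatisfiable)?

Satisfiable

Take x1 = 5, x2 = 2, x3 = 5, x4 = 4, x5 = 3. Then constraint 1: x4 - x1 = -1; constraint 3: x1 + x2 = 7, and every other listed constraint is also met.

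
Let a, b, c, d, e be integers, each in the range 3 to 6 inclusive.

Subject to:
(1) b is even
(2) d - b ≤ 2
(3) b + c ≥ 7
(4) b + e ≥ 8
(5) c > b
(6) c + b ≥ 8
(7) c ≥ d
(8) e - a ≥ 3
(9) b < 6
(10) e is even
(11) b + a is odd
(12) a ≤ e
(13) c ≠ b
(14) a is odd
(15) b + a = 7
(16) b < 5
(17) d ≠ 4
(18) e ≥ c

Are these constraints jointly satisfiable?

Satisfiable

Setting (a, b, c, d, e) = (3, 4, 6, 6, 6) satisfies everything: constraint 2: d - b = 2; constraint 3: b + c = 10; constraint 4: b + e = 10, and the others follow.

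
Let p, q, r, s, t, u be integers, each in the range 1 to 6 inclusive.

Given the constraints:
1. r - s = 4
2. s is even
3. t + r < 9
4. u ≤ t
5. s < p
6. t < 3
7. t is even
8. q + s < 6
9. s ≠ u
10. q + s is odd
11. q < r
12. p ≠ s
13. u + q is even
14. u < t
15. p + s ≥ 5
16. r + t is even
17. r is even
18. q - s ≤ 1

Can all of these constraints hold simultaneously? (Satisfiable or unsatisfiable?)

Take p = 4, q = 1, r = 6, s = 2, t = 2, u = 1. Then constraint 1: r - s = 4; constraint 3: t + r = 8, and every other listed constraint is also met.

Satisfiable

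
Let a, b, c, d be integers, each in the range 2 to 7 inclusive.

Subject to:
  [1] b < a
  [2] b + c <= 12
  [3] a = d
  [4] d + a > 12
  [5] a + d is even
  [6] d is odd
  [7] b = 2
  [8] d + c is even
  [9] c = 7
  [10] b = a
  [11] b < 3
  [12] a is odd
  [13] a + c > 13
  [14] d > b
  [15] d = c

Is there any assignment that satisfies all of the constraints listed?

Unsatisfiable

Constraint 7 fixes b = 2 and constraint 9 fixes c = 7. Constraints 3, 10, and 15 give b = a = d = c, so b = c. But 2 ≠ 7 — contradiction.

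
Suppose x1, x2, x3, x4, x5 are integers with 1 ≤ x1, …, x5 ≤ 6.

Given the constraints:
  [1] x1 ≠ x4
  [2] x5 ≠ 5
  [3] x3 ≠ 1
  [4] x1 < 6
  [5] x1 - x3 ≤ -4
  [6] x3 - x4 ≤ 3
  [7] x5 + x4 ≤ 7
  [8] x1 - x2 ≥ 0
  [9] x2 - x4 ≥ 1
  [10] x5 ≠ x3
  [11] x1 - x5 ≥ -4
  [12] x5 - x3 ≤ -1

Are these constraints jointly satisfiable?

Constraints 5, 6, 8, and 9 give x3 − x1 ≥ 4, x1 − x2 ≥ 0, x2 − x4 ≥ 1, x4 − x3 ≥ -3.
Adding all 4 inequalities: the left sides telescope to 0, and the right sides sum to 4 + 0 + 1 + (-3) = 2. So 0 ≥ 2, which is false.

Unsatisfiable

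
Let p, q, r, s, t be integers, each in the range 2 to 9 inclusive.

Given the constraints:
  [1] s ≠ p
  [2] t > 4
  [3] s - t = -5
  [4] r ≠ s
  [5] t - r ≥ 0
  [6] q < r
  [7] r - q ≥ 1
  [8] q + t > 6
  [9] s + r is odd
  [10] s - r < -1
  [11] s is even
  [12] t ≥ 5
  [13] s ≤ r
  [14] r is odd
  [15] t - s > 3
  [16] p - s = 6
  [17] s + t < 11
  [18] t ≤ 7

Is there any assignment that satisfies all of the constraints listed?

Satisfiable

Setting (p, q, r, s, t) = (8, 2, 5, 2, 7) satisfies everything: constraint 3: s - t = -5; constraint 5: t - r = 2; constraint 7: r - q = 3, and the others follow.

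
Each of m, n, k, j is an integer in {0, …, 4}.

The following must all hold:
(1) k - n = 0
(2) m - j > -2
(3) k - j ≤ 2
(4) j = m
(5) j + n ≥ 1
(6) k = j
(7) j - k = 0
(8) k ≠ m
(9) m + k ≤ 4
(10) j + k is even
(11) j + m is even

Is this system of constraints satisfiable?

Unsatisfiable

From constraints 4 and 6, k = j = m, so k = m. But constraint 8 says k ≠ m. Contradiction.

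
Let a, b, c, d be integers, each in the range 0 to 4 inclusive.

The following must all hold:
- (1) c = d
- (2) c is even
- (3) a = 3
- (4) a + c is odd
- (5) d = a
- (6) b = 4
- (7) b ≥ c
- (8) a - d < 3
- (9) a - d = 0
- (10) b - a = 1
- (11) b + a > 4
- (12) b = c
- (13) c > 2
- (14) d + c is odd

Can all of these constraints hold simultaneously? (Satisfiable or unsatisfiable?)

Constraint 6 fixes b = 4 and constraint 3 fixes a = 3. Constraints 1, 5, and 12 give b = c = d = a, so b = a. But 4 ≠ 3 — contradiction.

Unsatisfiable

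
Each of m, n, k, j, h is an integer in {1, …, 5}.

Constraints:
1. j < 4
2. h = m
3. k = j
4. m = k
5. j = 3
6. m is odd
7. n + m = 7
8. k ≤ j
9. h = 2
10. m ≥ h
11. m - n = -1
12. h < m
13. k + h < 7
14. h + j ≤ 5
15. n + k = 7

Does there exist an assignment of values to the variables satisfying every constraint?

Constraint 9 fixes h = 2 and constraint 5 fixes j = 3. Constraints 2, 3, and 4 give h = m = k = j, so h = j. But 2 ≠ 3 — contradiction.

Unsatisfiable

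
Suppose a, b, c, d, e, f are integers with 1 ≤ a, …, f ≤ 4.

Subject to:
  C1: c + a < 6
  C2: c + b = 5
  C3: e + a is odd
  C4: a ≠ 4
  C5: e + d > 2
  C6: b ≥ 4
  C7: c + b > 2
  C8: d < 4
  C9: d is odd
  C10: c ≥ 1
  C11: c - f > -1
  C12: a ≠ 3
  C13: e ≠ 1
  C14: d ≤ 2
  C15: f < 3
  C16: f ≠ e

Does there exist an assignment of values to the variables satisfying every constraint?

Satisfiable

One satisfying assignment is a = 2, b = 4, c = 1, d = 1, e = 3, f = 1.
For the less obvious constraints — constraint 1: c + a = 3; constraint 2: c + b = 5; constraint 5: e + d = 4 — and the others hold by inspection.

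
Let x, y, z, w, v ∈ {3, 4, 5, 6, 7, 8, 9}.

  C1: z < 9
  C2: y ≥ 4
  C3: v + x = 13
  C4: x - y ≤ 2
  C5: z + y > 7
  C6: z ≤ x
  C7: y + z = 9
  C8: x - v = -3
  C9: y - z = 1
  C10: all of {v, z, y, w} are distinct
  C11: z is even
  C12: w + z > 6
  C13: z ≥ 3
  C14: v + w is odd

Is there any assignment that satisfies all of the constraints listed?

Satisfiable

One satisfying assignment is x = 5, y = 5, z = 4, w = 3, v = 8.
For the less obvious constraints — constraint 3: v + x = 13; constraint 4: x - y = 0 — and the others hold by inspection.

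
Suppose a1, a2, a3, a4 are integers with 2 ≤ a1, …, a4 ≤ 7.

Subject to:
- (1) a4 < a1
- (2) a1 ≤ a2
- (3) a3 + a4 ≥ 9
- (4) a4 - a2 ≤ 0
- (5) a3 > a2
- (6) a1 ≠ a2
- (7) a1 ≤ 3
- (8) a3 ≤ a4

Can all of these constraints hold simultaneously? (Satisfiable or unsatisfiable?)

Unsatisfiable

Constraints 1, 2, 5, and 8 give a1 ≤ a2, a2 < a3, a3 ≤ a4, a4 < a1. Chaining: a1 ≤ a2 < a3 ≤ a4 < a1, which forces a1 < a1 — impossible.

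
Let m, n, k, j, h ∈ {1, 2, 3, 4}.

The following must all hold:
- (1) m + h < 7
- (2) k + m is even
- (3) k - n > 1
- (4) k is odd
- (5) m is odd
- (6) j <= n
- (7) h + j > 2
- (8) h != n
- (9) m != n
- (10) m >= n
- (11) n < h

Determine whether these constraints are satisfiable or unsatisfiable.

Satisfiable

Take m = 3, n = 1, k = 3, j = 1, h = 2. Then constraint 1: m + h = 5; constraint 3: k - n = 2; constraint 7: h + j = 3, and every other listed constraint is also met.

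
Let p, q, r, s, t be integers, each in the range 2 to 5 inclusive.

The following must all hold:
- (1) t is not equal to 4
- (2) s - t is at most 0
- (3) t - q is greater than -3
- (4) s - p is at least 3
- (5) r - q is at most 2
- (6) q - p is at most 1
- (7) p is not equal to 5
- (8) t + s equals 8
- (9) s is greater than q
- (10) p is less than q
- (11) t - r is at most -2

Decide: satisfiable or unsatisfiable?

Constraints 2, 4, 5, 6, and 11 give p − q ≥ -1, q − r ≥ -2, r − t ≥ 2, t − s ≥ 0, s − p ≥ 3.
Adding all 5 inequalities: the left sides telescope to 0, and the right sides sum to (-1) + (-2) + 2 + 0 + 3 = 2. So 0 ≥ 2, which is false.

Unsatisfiable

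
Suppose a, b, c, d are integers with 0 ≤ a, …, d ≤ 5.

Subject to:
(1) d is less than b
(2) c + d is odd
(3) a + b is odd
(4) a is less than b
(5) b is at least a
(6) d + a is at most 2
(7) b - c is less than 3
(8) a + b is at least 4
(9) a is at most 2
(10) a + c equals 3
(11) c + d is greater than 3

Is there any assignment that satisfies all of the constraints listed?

Satisfiable

One satisfying assignment is a = 0, b = 5, c = 3, d = 2.
For the less obvious constraints — constraint 6: d + a = 2; constraint 7: b - c = 2 — and the others hold by inspection.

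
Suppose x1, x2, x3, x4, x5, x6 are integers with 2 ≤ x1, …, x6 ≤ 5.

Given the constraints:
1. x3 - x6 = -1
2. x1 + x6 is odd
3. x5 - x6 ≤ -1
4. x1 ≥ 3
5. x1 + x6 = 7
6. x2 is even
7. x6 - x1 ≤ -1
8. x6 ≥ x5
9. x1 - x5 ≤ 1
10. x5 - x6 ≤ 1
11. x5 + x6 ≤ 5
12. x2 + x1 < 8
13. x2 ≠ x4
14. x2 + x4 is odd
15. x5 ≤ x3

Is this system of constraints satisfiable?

Unsatisfiable

Constraints 3, 7, and 9 give x6 − x5 ≥ 1, x5 − x1 ≥ -1, x1 − x6 ≥ 1.
Adding all 3 inequalities: the left sides telescope to 0, and the right sides sum to 1 + (-1) + 1 = 1. So 0 ≥ 1, which is false.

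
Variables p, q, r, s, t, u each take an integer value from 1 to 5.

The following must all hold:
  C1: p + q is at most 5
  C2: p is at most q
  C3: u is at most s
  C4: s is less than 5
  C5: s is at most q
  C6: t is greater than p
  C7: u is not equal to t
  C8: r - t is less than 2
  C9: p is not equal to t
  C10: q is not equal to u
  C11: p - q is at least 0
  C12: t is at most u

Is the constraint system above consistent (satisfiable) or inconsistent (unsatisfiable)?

Unsatisfiable

Constraints 3, 5, 6, 11, and 12 give u ≤ s, s ≤ q, q ≤ p, p < t, t ≤ u. Chaining: u ≤ s ≤ q ≤ p < t ≤ u, which forces u < u — impossible.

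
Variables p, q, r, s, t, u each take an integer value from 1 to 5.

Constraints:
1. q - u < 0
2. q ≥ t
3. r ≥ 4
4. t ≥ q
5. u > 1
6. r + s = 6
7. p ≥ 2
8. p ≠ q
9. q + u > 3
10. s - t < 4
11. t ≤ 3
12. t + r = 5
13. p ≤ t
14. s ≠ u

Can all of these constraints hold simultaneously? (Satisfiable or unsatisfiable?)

Unsatisfiable

From constraints 7 and 13: t ≥ p ≥ 2. From constraint 3: r ≥ 4. Hence t + r ≥ 6. But constraint 12 requires t + r = 5, and 5 < 6. Contradiction.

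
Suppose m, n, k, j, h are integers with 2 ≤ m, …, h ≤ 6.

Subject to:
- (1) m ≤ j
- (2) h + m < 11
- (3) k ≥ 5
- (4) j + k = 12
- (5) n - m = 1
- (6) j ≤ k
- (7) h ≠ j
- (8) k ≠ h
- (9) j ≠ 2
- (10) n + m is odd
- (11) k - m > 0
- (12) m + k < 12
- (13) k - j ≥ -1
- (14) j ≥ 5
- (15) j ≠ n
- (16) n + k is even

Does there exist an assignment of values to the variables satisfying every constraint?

Satisfiable

One satisfying assignment is m = 3, n = 4, k = 6, j = 6, h = 5.
For the less obvious constraints — constraint 2: h + m = 8; constraint 4: j + k = 12; constraint 5: n - m = 1 — and the others hold by inspection.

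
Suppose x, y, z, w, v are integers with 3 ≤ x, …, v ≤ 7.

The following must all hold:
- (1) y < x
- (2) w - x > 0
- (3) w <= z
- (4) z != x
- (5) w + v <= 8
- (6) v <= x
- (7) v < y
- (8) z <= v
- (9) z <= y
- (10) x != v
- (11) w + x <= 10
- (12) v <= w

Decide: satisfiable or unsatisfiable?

Unsatisfiable

Constraints 1, 2, 3, 7, and 8 give x < w, w ≤ z, z ≤ v, v < y, y < x. Chaining: x < w ≤ z ≤ v < y < x, which forces x < x — impossible.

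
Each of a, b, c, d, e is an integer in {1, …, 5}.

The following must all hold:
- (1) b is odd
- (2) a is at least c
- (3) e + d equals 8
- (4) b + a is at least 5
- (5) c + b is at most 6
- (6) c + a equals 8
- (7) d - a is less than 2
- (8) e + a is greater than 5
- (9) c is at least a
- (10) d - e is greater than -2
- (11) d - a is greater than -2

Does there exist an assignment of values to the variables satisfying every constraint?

Satisfiable

One satisfying assignment is a = 4, b = 1, c = 4, d = 4, e = 4.
For the less obvious constraints — constraint 3: e + d = 8; constraint 4: b + a = 5 — and the others hold by inspection.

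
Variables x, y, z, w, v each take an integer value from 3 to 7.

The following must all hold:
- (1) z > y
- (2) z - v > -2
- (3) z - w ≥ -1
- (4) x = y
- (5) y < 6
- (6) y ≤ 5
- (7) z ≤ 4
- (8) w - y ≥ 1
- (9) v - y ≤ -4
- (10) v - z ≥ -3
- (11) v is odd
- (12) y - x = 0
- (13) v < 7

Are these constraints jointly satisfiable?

Unsatisfiable

Constraints 3, 8, 9, and 10 give v − z ≥ -3, z − w ≥ -1, w − y ≥ 1, y − v ≥ 4.
Adding all 4 inequalities: the left sides telescope to 0, and the right sides sum to (-3) + (-1) + 1 + 4 = 1. So 0 ≥ 1, which is false.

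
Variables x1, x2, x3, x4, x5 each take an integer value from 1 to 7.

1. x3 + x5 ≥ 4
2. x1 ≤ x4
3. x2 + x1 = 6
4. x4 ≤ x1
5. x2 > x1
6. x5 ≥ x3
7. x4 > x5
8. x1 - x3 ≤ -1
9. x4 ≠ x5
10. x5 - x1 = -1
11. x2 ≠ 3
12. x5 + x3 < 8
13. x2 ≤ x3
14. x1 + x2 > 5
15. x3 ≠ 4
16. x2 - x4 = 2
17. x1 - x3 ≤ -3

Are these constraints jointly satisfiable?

Constraints 4, 5, 6, 7, and 13 give x5 < x4, x4 ≤ x1, x1 < x2, x2 ≤ x3, x3 ≤ x5. Chaining: x5 < x4 ≤ x1 < x2 ≤ x3 ≤ x5, which forces x5 < x5 — impossible.

Unsatisfiable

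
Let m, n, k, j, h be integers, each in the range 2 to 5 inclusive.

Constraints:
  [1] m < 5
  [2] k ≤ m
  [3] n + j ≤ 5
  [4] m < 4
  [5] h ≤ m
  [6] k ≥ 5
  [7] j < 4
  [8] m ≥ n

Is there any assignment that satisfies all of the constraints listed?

From constraints 2 and 6: m ≥ k and k ≥ 5, so m ≥ 5. From constraint 1: m ≤ 4. But 4 < 5, so no value of m works.

Unsatisfiable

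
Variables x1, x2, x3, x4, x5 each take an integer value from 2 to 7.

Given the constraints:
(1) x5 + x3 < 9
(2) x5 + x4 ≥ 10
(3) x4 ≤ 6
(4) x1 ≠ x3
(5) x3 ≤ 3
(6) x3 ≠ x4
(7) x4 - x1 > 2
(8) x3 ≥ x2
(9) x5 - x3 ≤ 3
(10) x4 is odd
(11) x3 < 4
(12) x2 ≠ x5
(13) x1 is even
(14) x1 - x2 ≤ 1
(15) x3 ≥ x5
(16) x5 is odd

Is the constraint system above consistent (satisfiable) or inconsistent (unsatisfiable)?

From constraints 5 and 15: x5 ≤ x3 ≤ 3. From constraint 3: x4 ≤ 6. Hence x5 + x4 ≤ 9. But constraint 2 requires x5 + x4 ≥ 10, and 10 > 9. Contradiction.

Unsatisfiable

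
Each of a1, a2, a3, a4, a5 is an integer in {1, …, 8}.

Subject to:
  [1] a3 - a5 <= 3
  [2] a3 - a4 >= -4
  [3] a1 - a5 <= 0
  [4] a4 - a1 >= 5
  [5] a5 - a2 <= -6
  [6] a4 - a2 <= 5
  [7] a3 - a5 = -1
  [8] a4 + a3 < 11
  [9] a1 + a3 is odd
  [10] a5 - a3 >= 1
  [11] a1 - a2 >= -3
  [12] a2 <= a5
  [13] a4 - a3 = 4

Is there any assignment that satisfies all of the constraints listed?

Unsatisfiable

Constraints 1, 2, 4, 5, and 11 give a3 − a4 ≥ -4, a4 − a1 ≥ 5, a1 − a2 ≥ -3, a2 − a5 ≥ 6, a5 − a3 ≥ -3.
Adding all 5 inequalities: the left sides telescope to 0, and the right sides sum to (-4) + 5 + (-3) + 6 + (-3) = 1. So 0 ≥ 1, which is false.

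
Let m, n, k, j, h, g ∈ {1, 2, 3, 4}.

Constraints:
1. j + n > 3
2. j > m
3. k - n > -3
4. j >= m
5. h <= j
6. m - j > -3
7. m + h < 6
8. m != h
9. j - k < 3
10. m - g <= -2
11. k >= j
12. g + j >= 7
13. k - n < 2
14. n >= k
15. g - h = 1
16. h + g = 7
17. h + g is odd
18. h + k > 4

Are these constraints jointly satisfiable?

Satisfiable

Take m = 1, n = 3, k = 3, j = 3, h = 3, g = 4. Then constraint 1: j + n = 6; constraint 3: k - n = 0; constraint 6: m - j = -2, and every other listed constraint is also met.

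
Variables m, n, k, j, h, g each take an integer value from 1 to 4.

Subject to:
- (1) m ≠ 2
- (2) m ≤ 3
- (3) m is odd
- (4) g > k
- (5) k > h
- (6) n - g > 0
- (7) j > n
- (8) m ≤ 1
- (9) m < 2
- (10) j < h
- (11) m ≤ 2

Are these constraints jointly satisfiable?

Constraints 4, 5, 6, 7, and 10 give g < n, n < j, j < h, h < k, k < g. Chaining: g < n < j < h < k < g, which forces g < g — impossible.

Unsatisfiable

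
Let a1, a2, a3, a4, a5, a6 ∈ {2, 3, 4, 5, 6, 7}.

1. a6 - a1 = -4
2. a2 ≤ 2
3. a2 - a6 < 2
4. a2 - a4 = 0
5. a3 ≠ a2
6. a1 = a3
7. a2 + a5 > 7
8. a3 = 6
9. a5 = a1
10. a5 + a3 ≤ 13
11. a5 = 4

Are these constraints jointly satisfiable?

Unsatisfiable

Constraint 11 fixes a5 = 4 and constraint 8 fixes a3 = 6. Constraints 6 and 9 give a5 = a1 = a3, so a5 = a3. But 4 ≠ 6 — contradiction.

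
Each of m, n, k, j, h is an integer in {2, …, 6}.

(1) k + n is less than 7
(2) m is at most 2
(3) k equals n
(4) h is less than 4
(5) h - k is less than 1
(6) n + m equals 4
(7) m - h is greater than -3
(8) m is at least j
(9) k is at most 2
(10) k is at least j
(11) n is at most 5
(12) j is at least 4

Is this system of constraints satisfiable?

From constraints 10 and 12: k ≥ j and j ≥ 4, so k ≥ 4. From constraint 9: k ≤ 2. But 2 < 4, so no value of k works.

Unsatisfiable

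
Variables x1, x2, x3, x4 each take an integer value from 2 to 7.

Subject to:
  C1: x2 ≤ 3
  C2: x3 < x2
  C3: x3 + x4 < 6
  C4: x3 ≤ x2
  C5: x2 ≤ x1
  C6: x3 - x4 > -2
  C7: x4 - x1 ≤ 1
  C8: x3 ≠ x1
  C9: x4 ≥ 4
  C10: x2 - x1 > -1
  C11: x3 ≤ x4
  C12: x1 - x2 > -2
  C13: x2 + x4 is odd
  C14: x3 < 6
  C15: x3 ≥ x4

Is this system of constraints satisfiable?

From constraints 9 and 15: x3 ≥ x4 and x4 ≥ 4, so x3 ≥ 4. From constraints 1 and 4: x3 ≤ x2 and x2 ≤ 3, so x3 ≤ 3. But 3 < 4, so no value of x3 works.

Unsatisfiable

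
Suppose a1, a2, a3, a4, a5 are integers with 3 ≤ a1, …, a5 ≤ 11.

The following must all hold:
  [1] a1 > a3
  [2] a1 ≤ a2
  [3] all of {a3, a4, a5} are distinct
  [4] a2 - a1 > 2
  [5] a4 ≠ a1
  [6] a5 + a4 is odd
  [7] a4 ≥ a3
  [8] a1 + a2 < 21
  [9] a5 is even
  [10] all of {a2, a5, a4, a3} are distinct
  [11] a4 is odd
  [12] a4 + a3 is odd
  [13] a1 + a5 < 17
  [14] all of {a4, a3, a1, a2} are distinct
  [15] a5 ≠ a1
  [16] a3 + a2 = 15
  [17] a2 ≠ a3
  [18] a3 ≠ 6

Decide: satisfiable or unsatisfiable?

Satisfiable

Take a1 = 7, a2 = 11, a3 = 4, a4 = 9, a5 = 8. Then constraint 4: a2 - a1 = 4; constraint 8: a1 + a2 = 18, and every other listed constraint is also met.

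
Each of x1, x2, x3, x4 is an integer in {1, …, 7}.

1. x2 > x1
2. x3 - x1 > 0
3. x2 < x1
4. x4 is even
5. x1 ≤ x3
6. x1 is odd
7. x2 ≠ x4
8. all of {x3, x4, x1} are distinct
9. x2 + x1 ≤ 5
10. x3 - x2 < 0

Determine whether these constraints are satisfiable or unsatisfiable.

Constraints 2, 3, and 10 give x1 < x3, x3 < x2, x2 < x1. Chaining: x1 < x3 < x2 < x1, which forces x1 < x1 — impossible.

Unsatisfiable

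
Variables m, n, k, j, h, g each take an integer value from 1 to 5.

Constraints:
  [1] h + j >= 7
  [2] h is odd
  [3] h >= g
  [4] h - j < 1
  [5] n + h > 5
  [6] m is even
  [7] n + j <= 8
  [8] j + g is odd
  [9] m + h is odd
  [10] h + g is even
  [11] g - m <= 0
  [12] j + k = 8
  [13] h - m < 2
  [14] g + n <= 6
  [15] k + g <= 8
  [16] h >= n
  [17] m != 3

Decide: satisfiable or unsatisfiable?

Satisfiable

One satisfying assignment is m = 4, n = 3, k = 4, j = 4, h = 3, g = 3.
For the less obvious constraints — constraint 1: h + j = 7; constraint 4: h - j = -1; constraint 5: n + h = 6 — and the others hold by inspection.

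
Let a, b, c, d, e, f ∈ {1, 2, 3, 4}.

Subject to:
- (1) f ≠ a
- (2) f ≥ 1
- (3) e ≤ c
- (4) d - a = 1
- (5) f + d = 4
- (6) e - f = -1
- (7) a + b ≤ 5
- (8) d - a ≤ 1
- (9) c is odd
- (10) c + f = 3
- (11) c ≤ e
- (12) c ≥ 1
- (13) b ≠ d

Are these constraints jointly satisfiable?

Satisfiable

One satisfying assignment is a = 1, b = 1, c = 1, d = 2, e = 1, f = 2.
For the less obvious constraints — constraint 4: d - a = 1; constraint 5: f + d = 4; constraint 6: e - f = -1 — and the others hold by inspection.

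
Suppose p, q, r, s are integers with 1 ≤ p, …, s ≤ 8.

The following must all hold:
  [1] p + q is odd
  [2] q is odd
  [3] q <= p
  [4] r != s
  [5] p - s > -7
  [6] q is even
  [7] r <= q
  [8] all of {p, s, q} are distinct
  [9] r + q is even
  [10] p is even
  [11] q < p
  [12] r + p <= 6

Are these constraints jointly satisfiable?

Unsatisfiable

Constraint 10 makes p even and constraint 6 makes q even, so p + q must be even. Constraint 1 says p + q is odd — contradiction.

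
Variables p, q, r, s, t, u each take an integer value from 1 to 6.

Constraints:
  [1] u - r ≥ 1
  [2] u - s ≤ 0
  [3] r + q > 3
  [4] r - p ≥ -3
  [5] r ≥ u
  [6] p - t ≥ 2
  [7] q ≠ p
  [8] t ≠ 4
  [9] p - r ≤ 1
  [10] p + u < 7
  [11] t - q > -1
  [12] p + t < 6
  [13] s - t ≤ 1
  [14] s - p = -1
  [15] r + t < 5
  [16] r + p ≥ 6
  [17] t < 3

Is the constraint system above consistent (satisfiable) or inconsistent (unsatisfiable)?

Unsatisfiable

Constraints 1, 2, 6, 9, and 13 give t − s ≥ -1, s − u ≥ 0, u − r ≥ 1, r − p ≥ -1, p − t ≥ 2.
Adding all 5 inequalities: the left sides telescope to 0, and the right sides sum to (-1) + 0 + 1 + (-1) + 2 = 1. So 0 ≥ 1, which is false.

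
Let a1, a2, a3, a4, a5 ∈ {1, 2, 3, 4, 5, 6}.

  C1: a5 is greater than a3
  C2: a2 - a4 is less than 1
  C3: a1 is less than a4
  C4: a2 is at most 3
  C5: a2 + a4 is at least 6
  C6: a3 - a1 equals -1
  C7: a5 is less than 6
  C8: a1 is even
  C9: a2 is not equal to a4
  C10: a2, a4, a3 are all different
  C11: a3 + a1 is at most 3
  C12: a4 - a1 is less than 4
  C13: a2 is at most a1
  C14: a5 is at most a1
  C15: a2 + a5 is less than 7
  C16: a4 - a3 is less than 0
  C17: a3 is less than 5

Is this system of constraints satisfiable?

Unsatisfiable

Constraints 1, 3, 14, and 16 give a1 < a4, a4 < a3, a3 < a5, a5 ≤ a1. Chaining: a1 < a4 < a3 < a5 ≤ a1, which forces a1 < a1 — impossible.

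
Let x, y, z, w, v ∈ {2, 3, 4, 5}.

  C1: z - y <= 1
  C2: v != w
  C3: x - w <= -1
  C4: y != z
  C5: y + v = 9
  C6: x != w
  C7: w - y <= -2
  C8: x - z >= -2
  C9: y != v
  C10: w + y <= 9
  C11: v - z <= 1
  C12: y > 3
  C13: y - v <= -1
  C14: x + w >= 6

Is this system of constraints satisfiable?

Unsatisfiable

Constraints 3, 7, 8, 11, and 13 give y − w ≥ 2, w − x ≥ 1, x − z ≥ -2, z − v ≥ -1, v − y ≥ 1.
Adding all 5 inequalities: the left sides telescope to 0, and the right sides sum to 2 + 1 + (-2) + (-1) + 1 = 1. So 0 ≥ 1, which is false.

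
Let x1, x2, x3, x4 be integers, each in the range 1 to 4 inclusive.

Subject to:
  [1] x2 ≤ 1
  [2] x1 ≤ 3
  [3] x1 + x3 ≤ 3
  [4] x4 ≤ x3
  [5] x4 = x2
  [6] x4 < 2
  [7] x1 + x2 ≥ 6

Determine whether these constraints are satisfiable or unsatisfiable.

From constraint 2: x1 ≤ 3. From constraint 1: x2 ≤ 1. Hence x1 + x2 ≤ 4. But constraint 7 requires x1 + x2 ≥ 6, and 6 > 4. Contradiction.

Unsatisfiable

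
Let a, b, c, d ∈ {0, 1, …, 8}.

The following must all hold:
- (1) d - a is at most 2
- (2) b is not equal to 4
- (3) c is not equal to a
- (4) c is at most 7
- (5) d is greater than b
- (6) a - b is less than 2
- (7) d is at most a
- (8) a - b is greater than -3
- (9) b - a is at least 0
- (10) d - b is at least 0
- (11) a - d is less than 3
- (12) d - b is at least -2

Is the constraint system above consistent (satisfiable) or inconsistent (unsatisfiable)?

Constraints 5, 7, and 9 give d ≤ a, a ≤ b, b < d. Chaining: d ≤ a ≤ b < d, which forces d < d — impossible.

Unsatisfiable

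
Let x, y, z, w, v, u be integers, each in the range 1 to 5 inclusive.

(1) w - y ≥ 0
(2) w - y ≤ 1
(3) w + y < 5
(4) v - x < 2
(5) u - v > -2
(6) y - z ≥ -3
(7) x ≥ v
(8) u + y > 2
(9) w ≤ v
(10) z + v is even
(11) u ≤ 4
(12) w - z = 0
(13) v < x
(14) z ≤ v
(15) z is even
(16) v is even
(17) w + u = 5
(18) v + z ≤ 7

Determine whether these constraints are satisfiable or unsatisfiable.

Satisfiable

Try x = 3, y = 1, z = 2, w = 2, v = 2, u = 3.
Check constraint 1: w - y = 1; constraint 2: w - y = 1; constraint 3: w + y = 3. The remaining constraints are straightforward to verify.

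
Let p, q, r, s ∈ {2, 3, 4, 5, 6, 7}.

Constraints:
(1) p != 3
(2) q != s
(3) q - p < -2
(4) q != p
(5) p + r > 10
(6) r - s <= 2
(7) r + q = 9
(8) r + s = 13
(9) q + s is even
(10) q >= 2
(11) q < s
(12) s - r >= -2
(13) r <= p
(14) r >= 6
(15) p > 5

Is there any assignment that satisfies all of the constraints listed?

Satisfiable

The assignment p = 6, q = 3, r = 6, s = 7 works:
  constraint 3 holds since q - p = -3.
  constraint 5 holds since p + r = 12.
The rest check out directly.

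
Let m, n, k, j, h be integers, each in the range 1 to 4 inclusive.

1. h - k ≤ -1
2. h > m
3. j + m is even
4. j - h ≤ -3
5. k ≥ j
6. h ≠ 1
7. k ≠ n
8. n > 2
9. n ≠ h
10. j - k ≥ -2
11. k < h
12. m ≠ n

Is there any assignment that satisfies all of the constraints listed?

Unsatisfiable

Constraints 1, 4, and 10 give j − k ≥ -2, k − h ≥ 1, h − j ≥ 3.
Adding all 3 inequalities: the left sides telescope to 0, and the right sides sum to (-2) + 1 + 3 = 2. So 0 ≥ 2, which is false.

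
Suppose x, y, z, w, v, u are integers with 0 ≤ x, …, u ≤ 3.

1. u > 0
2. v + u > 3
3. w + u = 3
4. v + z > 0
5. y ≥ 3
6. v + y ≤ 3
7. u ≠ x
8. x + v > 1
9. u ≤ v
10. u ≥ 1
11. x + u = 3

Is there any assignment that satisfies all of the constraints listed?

Unsatisfiable

From constraints 9 and 10: v ≥ u ≥ 1. From constraint 5: y ≥ 3. Hence v + y ≥ 4. But constraint 6 requires v + y ≤ 3, and 3 < 4. Contradiction.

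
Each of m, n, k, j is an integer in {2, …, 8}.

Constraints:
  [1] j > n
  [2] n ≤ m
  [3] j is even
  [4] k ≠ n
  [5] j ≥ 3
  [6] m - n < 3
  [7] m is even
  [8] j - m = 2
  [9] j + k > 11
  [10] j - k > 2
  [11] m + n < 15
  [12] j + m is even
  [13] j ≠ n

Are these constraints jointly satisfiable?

One satisfying assignment is m = 6, n = 6, k = 4, j = 8.
For the less obvious constraints — constraint 6: m - n = 0; constraint 8: j - m = 2; constraint 9: j + k = 12 — and the others hold by inspection.

Satisfiable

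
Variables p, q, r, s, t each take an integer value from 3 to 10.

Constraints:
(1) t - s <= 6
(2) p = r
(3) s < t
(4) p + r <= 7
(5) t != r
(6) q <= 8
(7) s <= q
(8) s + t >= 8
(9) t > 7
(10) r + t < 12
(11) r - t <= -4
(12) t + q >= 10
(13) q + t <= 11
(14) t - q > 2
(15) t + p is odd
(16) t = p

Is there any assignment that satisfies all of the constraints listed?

Unsatisfiable

From constraints 2 and 16, t = p = r, so t = r. But constraint 5 says t ≠ r. Contradiction.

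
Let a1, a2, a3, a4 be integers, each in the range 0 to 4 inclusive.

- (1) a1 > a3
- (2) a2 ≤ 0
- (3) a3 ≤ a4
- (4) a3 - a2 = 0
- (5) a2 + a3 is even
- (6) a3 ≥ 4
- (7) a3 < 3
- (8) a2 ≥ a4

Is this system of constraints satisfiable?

Unsatisfiable

From constraints 3 and 6: a4 ≥ a3 and a3 ≥ 4, so a4 ≥ 4. From constraints 2 and 8: a4 ≤ a2 and a2 ≤ 0, so a4 ≤ 0. But 0 < 4, so no value of a4 works.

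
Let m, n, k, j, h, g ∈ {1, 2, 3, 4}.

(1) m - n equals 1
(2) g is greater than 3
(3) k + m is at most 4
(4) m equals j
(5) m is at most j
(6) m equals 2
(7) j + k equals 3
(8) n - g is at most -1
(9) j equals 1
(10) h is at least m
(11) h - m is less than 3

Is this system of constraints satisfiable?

Constraint 6 fixes m = 2 and constraint 9 fixes j = 1, but constraint 4 requires m = j. Since 2 ≠ 1, contradiction.

Unsatisfiable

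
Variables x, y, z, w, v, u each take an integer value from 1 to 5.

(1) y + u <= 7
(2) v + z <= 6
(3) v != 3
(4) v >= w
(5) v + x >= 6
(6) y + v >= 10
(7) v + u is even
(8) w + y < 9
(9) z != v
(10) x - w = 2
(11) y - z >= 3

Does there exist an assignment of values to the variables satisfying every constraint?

Satisfiable

One satisfying assignment is x = 3, y = 5, z = 1, w = 1, v = 5, u = 1.
For the less obvious constraints — constraint 1: y + u = 6; constraint 2: v + z = 6; constraint 5: v + x = 8 — and the others hold by inspection.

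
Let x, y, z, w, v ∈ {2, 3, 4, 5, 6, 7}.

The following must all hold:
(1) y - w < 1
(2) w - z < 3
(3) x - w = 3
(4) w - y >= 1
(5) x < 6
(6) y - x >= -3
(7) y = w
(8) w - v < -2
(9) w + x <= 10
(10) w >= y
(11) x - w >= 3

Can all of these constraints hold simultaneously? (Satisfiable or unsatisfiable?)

Constraints 4, 6, and 11 give y − x ≥ -3, x − w ≥ 3, w − y ≥ 1.
Adding all 3 inequalities: the left sides telescope to 0, and the right sides sum to (-3) + 3 + 1 = 1. So 0 ≥ 1, which is false.

Unsatisfiable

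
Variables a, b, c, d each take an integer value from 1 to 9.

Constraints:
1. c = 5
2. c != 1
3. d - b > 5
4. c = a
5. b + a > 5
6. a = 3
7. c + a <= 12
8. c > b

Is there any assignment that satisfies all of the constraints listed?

Constraint 1 fixes c = 5 and constraint 6 fixes a = 3, but constraint 4 requires c = a. Since 5 ≠ 3, contradiction.

Unsatisfiable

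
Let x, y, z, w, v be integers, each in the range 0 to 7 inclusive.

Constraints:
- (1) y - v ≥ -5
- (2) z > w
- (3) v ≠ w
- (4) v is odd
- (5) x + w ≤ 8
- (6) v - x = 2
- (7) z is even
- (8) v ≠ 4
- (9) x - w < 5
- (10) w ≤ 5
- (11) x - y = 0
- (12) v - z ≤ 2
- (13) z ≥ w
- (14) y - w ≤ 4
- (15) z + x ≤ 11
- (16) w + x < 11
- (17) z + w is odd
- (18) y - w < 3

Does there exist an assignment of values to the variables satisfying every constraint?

Satisfiable

Try x = 5, y = 5, z = 6, w = 3, v = 7.
Check constraint 1: y - v = -2; constraint 5: x + w = 8. The remaining constraints are straightforward to verify.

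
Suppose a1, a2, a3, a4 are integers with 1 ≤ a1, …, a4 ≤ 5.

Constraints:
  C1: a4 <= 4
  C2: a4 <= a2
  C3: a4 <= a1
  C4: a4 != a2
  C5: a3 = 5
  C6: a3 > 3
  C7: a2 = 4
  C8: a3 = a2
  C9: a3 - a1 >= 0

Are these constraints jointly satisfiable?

Constraint 5 fixes a3 = 5 and constraint 7 fixes a2 = 4, but constraint 8 requires a3 = a2. Since 5 ≠ 4, contradiction.

Unsatisfiable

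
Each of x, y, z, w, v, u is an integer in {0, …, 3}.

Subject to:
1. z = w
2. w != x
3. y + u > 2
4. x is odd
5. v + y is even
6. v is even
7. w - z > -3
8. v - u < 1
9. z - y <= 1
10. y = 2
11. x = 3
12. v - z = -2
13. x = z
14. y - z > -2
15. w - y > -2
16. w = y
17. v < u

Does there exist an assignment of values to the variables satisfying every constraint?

Unsatisfiable

Constraint 11 fixes x = 3 and constraint 10 fixes y = 2. Constraints 1, 13, and 16 give x = z = w = y, so x = y. But 3 ≠ 2 — contradiction.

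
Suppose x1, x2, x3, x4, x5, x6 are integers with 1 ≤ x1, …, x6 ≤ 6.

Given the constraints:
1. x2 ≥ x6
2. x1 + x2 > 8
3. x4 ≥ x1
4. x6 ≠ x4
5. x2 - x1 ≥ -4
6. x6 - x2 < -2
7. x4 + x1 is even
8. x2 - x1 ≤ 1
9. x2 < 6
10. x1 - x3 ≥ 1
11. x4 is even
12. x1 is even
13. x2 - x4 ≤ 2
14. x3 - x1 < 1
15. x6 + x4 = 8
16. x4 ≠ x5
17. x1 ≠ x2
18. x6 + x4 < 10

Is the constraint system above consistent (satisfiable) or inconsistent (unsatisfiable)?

The assignment x1 = 6, x2 = 5, x3 = 4, x4 = 6, x5 = 3, x6 = 2 works:
  constraint 2 holds since x1 + x2 = 11.
  constraint 5 holds since x2 - x1 = -1.
The rest check out directly.

Satisfiable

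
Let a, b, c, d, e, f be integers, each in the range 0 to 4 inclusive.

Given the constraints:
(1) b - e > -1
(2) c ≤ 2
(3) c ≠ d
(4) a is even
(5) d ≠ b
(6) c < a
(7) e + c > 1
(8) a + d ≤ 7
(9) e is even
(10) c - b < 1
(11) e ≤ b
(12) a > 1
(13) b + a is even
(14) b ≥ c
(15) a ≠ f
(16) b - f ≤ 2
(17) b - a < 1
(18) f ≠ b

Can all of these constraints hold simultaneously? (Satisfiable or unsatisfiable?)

Satisfiable

The assignment a = 4, b = 2, c = 2, d = 1, e = 0, f = 0 works:
  constraint 1 holds since b - e = 2.
  constraint 7 holds since e + c = 2.
  constraint 8 holds since a + d = 5.
The rest check out directly.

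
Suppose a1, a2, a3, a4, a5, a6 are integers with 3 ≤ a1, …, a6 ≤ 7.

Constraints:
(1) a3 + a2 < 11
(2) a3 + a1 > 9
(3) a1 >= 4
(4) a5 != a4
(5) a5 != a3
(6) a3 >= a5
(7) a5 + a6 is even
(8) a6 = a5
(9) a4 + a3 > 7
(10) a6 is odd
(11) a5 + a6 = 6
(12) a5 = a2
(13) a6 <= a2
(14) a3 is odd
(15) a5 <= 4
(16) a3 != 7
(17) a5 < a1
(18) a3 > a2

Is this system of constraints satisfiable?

Satisfiable

One satisfying assignment is a1 = 7, a2 = 3, a3 = 5, a4 = 4, a5 = 3, a6 = 3.
For the less obvious constraints — constraint 1: a3 + a2 = 8; constraint 2: a3 + a1 = 12 — and the others hold by inspection.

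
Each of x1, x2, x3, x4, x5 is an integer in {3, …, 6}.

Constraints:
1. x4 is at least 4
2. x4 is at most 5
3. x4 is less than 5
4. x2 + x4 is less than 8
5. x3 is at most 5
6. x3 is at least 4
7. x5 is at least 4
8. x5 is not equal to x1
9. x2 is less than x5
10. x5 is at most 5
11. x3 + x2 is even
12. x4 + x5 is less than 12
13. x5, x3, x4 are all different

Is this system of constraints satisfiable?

Constraints 1, 2, 5, 6, 7, and 10 confine each of x5, x3, x4 to the 2 values {4, 5}.
Constraint 13 requires all 3 of them to be distinct, but only 2 values are available — impossible by the pigeonhole principle.

Unsatisfiable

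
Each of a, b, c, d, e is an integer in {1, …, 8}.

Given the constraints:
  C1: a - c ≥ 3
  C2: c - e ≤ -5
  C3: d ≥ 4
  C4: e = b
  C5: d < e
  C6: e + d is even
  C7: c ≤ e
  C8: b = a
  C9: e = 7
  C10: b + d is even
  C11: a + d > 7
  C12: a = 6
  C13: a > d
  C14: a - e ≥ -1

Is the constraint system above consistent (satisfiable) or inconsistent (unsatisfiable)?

Constraint 9 fixes e = 7 and constraint 12 fixes a = 6. Constraints 4 and 8 give e = b = a, so e = a. But 7 ≠ 6 — contradiction.

Unsatisfiable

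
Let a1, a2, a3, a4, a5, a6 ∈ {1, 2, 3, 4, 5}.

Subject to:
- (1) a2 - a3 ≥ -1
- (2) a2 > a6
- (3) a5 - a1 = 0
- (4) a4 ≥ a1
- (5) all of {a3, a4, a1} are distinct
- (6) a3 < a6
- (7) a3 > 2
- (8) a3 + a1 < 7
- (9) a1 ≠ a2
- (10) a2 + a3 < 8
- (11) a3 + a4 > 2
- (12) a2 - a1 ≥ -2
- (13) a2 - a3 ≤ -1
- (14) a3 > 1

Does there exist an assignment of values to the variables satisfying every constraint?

Constraints 2, 6, and 13 give a6 < a2, a2 < a3, a3 < a6. Chaining: a6 < a2 < a3 < a6, which forces a6 < a6 — impossible.

Unsatisfiable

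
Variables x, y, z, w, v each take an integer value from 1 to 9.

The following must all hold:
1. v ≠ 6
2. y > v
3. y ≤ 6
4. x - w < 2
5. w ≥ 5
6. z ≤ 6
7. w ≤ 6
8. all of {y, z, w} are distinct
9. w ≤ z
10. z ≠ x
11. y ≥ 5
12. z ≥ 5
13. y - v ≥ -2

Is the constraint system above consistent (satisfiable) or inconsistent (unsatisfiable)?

Unsatisfiable

Constraints 3, 5, 6, 7, 11, and 12 confine each of y, z, w to the 2 values {5, 6}.
Constraint 8 requires all 3 of them to be distinct, but only 2 values are available — impossible by the pigeonhole principle.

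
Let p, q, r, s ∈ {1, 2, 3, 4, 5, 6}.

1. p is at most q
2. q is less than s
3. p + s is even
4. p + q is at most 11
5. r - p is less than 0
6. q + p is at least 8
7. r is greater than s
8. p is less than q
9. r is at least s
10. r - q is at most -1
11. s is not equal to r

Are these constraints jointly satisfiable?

Constraints 2, 5, 7, and 8 give s < r, r < p, p < q, q < s. Chaining: s < r < p < q < s, which forces s < s — impossible.

Unsatisfiable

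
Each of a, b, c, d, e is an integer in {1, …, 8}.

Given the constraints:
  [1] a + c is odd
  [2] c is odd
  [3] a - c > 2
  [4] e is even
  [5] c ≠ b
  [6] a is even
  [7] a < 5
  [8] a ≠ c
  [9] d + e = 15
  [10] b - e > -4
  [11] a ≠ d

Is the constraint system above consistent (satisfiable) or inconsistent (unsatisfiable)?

The assignment a = 4, b = 5, c = 1, d = 7, e = 8 works:
  constraint 3 holds since a - c = 3.
  constraint 9 holds since d + e = 15.
The rest check out directly.

Satisfiable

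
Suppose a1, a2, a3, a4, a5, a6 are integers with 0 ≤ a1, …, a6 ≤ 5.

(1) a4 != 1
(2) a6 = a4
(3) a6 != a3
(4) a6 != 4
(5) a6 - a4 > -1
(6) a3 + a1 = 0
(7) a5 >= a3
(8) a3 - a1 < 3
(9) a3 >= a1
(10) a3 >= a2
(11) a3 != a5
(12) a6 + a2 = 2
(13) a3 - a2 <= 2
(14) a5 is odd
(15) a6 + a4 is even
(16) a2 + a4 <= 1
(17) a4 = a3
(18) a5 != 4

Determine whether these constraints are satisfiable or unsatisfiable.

From constraints 2 and 17, a6 = a4 = a3, so a6 = a3. But constraint 3 says a6 ≠ a3. Contradiction.

Unsatisfiable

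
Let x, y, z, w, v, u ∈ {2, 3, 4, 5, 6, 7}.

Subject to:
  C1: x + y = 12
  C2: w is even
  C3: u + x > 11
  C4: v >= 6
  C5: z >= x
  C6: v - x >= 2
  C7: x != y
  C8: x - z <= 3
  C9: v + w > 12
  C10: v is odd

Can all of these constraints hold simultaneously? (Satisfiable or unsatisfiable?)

Satisfiable

Take x = 5, y = 7, z = 5, w = 6, v = 7, u = 7. Then constraint 1: x + y = 12; constraint 3: u + x = 12; constraint 6: v - x = 2, and every other listed constraint is also met.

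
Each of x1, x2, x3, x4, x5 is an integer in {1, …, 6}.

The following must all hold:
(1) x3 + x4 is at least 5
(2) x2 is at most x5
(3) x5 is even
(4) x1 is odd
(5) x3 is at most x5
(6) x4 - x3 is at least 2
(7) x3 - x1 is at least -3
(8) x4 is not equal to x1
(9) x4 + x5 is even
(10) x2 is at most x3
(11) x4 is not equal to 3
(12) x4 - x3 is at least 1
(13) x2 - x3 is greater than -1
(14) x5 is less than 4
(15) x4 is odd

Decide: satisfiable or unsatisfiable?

Constraint 15 makes x4 odd and constraint 3 makes x5 even, so x4 + x5 must be odd. Constraint 9 says x4 + x5 is even — contradiction.

Unsatisfiable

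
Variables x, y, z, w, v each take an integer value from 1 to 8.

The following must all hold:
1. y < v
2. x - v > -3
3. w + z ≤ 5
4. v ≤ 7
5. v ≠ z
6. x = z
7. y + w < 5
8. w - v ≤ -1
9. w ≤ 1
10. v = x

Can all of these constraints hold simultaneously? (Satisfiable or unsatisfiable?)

Unsatisfiable

From constraints 6 and 10, v = x = z, so v = z. But constraint 5 says v ≠ z. Contradiction.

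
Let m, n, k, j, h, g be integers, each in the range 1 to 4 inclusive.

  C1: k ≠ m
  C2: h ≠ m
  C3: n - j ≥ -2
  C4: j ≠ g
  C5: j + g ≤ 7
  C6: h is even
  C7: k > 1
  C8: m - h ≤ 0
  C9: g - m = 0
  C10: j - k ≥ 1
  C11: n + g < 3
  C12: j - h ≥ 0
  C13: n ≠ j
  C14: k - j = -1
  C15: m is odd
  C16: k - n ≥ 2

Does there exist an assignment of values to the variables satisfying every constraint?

Unsatisfiable

Constraints 3, 10, and 16 give j − k ≥ 1, k − n ≥ 2, n − j ≥ -2.
Adding all 3 inequalities: the left sides telescope to 0, and the right sides sum to 1 + 2 + (-2) = 1. So 0 ≥ 1, which is false.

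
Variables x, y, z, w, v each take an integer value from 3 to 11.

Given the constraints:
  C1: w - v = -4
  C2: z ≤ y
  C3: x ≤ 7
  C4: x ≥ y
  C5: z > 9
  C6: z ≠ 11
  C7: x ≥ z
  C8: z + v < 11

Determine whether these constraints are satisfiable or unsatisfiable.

Unsatisfiable

From constraint 5: z ≥ 10. From constraints 3 and 7: z ≤ x and x ≤ 7, so z ≤ 7. But 7 < 10, so no value of z works.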